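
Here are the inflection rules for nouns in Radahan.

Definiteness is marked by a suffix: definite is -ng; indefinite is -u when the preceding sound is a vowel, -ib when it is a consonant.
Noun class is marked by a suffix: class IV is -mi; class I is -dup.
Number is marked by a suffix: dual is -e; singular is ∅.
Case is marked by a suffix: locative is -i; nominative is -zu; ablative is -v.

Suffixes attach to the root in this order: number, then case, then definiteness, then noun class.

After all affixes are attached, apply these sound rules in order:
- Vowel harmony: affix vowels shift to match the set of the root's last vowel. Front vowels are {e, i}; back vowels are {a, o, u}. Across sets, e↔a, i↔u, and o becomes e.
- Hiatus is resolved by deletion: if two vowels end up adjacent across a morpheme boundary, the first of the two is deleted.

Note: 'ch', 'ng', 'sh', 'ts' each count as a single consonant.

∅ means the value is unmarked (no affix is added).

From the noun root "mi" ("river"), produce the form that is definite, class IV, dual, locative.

mingmi

Attach number dual -e → mie.
Attach case locative -i → miei.
Attach definiteness definite -ng → mieing.
Attach noun class class IV -mi → mieingmi.
Vowel harmony: no change.
Apply vowel deletion: mieingmi → mingmi.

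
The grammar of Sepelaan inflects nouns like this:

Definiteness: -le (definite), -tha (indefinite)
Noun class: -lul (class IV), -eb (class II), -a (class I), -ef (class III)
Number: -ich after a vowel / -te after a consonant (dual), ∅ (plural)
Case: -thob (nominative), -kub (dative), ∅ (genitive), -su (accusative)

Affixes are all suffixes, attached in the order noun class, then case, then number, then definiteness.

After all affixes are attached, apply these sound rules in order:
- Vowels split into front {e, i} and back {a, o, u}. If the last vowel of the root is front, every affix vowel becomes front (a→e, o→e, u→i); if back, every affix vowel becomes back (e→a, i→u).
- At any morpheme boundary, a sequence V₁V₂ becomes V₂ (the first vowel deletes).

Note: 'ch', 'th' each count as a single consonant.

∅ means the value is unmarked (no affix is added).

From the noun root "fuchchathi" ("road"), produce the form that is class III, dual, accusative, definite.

fuchchathefsichle

Attach noun class class III -ef → fuchchathief.
Attach case accusative -su → fuchchathiefsu.
Attach number dual -ich (after vowel 'u') → fuchchathiefsuich.
Attach definiteness definite -le → fuchchathiefsuichle.
Apply vowel harmony: fuchchathiefsuichle → fuchchathiefsiichle.
Apply vowel deletion: fuchchathiefsiichle → fuchchathefsichle.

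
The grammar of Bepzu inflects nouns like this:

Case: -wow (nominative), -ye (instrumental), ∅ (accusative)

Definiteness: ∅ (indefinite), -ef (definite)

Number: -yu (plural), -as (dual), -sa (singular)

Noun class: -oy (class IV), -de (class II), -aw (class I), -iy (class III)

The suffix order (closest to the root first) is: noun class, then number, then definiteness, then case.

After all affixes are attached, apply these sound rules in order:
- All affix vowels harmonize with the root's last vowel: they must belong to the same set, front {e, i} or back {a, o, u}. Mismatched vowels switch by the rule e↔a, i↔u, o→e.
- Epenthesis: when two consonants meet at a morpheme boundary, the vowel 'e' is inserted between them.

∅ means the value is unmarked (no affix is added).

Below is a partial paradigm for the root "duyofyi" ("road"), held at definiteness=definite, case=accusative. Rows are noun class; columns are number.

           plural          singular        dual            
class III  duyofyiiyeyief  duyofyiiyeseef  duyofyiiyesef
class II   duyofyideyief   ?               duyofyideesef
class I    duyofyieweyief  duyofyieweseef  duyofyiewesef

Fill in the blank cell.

Attach noun class class II -de → duyofyide.
Attach number singular -sa → duyofyidesa.
Attach definiteness definite -ef → duyofyidesaef.
case = accusative: zero marking, form stays duyofyidesaef.
Apply vowel harmony: duyofyidesaef → duyofyideseef.
Epenthesis: no change.

duyofyideseef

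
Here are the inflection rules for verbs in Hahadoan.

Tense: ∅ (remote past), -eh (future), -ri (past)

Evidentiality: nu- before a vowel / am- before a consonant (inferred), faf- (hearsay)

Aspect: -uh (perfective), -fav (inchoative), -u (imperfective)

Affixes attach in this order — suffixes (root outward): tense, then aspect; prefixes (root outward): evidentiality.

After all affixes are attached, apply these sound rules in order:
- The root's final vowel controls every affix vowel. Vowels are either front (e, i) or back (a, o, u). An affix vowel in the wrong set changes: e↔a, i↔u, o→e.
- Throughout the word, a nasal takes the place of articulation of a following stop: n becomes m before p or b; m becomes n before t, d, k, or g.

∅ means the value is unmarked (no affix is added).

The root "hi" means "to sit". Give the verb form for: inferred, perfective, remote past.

emhiih

Attach evidentiality inferred am- (before consonant 'h') → amhi.
tense = remote past: zero marking, form stays amhi.
Attach aspect perfective -uh → amhiuh.
Apply vowel harmony: amhiuh → emhiih.
Nasal assimilation: no change.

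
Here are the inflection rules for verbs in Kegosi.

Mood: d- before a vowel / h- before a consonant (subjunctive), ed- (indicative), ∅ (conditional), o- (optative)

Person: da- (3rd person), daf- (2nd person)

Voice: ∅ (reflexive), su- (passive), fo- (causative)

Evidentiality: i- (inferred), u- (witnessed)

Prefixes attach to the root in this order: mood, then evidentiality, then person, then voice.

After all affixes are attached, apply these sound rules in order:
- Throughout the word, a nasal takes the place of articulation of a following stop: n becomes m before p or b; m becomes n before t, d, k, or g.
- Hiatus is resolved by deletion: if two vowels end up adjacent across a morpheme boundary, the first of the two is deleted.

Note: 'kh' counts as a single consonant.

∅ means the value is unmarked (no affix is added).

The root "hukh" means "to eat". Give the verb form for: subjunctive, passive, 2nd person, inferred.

Attach mood subjunctive h- (before consonant 'h') → hhukh.
Attach evidentiality inferred i- → ihhukh.
Attach person 2nd person daf- → dafihhukh.
Attach voice passive su- → sudafihhukh.
Nasal assimilation: no change.
Vowel deletion: no change.

sudafihhukh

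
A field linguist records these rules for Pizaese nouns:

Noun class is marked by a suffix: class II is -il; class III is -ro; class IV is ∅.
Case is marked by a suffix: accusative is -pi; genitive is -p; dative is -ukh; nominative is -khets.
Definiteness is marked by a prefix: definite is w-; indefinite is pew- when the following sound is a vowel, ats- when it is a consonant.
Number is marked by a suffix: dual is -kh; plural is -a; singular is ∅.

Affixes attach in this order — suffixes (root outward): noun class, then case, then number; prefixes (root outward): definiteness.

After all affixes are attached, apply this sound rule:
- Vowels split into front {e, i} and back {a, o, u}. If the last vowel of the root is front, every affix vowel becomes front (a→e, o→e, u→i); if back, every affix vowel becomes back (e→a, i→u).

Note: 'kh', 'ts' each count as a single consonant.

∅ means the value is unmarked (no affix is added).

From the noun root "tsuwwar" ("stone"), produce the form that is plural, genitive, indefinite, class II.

Attach noun class class II -il → tsuwwaril.
Attach definiteness indefinite ats- (before consonant 'ts') → atstsuwwaril.
Attach case genitive -p → atstsuwwarilp.
Attach number plural -a → atstsuwwarilpa.
Apply vowel harmony: atstsuwwarilpa → atstsuwwarulpa.

atstsuwwarulpa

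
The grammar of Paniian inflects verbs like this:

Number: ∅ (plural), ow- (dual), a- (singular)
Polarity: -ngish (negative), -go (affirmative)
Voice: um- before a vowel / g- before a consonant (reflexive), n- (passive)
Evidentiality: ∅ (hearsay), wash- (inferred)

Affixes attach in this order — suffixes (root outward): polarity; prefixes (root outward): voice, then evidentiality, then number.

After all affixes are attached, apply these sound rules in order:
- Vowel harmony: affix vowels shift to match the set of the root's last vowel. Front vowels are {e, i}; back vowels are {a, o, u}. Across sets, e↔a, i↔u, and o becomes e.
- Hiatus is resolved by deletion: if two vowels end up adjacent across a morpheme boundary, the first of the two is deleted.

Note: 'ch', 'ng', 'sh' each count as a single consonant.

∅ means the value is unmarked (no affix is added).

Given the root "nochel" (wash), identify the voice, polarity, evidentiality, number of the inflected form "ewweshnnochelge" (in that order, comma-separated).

Segment: ow-wash-n-nochel-go.
voice: n- → passive.
polarity: -go → affirmative.
evidentiality: wash- → inferred.
number: ow- → dual.

passive, affirmative, inferred, dual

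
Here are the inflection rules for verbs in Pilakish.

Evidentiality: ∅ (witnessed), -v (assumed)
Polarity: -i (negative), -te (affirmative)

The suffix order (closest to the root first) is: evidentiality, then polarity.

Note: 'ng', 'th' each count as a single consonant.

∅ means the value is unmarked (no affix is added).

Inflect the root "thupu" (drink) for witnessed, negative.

evidentiality = witnessed: zero marking, form stays thupu.
Attach polarity negative -i → thupui.

thupui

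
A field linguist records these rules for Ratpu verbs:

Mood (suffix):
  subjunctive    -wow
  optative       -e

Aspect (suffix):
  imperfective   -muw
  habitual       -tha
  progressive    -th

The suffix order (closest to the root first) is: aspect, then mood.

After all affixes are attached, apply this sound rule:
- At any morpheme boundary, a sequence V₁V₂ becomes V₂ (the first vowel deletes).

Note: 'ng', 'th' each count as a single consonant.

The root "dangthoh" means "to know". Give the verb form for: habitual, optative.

dangthohthe

Attach aspect habitual -tha → dangthohtha.
Attach mood optative -e → dangthohthae.
Apply vowel deletion: dangthohthae → dangthohthe.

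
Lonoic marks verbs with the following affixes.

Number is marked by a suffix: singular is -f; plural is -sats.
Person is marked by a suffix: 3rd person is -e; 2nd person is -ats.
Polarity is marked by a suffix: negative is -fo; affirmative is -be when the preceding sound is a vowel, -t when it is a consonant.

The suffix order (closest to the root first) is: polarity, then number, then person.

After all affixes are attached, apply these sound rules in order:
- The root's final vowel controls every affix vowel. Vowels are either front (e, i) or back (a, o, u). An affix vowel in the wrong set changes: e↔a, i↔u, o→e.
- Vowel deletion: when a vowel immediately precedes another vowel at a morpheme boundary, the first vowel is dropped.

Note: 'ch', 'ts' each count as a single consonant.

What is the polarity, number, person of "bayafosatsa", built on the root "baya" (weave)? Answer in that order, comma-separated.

Segment: baya-fo-sats-e.
polarity: -fo → negative.
number: -sats → plural.
person: -e → 3rd person.

negative, plural, 3rd person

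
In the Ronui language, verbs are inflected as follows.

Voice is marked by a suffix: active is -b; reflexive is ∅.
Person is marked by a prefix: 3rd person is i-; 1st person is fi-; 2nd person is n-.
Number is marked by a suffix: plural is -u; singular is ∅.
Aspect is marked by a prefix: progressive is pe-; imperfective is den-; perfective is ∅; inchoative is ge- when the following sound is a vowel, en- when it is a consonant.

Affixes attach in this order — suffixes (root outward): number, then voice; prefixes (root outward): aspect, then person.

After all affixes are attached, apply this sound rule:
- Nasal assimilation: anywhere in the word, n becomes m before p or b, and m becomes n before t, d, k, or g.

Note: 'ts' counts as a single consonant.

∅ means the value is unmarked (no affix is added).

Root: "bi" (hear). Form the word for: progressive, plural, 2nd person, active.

mpebiub

Attach aspect progressive pe- → pebi.
Attach number plural -u → pebiu.
Attach voice active -b → pebiub.
Attach person 2nd person n- → npebiub.
Apply nasal assimilation: npebiub → mpebiub.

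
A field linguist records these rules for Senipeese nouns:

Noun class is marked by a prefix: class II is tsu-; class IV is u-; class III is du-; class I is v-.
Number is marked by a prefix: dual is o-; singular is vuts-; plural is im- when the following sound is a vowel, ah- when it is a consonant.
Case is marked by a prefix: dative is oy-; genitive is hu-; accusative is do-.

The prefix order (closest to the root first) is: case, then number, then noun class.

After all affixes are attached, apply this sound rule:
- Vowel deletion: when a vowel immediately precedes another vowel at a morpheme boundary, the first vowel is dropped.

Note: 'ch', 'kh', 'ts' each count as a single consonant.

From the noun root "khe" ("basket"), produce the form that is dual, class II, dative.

Attach case dative oy- → oykhe.
Attach number dual o- → ooykhe.
Attach noun class class II tsu- → tsuooykhe.
Apply vowel deletion: tsuooykhe → tsoykhe.

tsoykhe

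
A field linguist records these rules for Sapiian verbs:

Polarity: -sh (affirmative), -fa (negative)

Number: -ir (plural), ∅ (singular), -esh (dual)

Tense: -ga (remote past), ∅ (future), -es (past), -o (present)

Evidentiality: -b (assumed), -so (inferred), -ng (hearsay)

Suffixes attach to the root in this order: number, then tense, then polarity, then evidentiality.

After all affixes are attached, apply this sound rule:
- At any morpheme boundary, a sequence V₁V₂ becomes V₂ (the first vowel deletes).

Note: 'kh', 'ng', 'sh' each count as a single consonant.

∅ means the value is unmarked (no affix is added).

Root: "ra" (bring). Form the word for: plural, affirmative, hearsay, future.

Attach number plural -ir → rair.
tense = future: zero marking, form stays rair.
Attach polarity affirmative -sh → rairsh.
Attach evidentiality hearsay -ng → rairshng.
Apply vowel deletion: rairshng → rirshng.

rirshng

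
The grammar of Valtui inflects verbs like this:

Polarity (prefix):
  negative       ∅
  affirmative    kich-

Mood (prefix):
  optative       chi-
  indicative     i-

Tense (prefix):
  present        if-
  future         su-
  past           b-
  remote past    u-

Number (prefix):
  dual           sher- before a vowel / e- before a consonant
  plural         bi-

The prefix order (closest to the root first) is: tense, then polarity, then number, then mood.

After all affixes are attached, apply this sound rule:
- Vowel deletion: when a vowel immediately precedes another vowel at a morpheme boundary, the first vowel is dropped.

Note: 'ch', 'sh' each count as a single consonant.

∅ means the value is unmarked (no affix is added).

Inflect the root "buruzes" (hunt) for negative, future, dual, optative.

chesuburuzes

Attach tense future su- → suburuzes.
polarity = negative: zero marking, form stays suburuzes.
Attach number dual e- (before consonant 's') → esuburuzes.
Attach mood optative chi- → chiesuburuzes.
Apply vowel deletion: chiesuburuzes → chesuburuzes.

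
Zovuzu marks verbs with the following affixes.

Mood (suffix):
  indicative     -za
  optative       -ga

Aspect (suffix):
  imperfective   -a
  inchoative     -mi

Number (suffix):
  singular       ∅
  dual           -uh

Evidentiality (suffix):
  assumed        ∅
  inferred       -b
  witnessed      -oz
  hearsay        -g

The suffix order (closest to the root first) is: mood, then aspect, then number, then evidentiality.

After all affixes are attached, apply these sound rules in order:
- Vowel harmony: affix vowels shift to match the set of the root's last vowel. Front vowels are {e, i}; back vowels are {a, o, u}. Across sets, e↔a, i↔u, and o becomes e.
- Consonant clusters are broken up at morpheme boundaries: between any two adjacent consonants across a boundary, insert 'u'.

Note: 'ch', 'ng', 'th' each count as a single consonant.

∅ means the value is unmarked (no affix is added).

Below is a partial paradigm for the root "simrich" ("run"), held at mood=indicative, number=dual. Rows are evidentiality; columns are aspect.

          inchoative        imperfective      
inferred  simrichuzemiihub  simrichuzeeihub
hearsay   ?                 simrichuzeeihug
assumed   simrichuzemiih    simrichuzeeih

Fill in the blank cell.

Attach mood indicative -za → simrichza.
Attach aspect inchoative -mi → simrichzami.
Attach number dual -uh → simrichzamiuh.
Attach evidentiality hearsay -g → simrichzamiuhg.
Apply vowel harmony: simrichzamiuhg → simrichzemiihg.
Apply epenthesis: simrichzemiihg → simrichuzemiihug.

simrichuzemiihug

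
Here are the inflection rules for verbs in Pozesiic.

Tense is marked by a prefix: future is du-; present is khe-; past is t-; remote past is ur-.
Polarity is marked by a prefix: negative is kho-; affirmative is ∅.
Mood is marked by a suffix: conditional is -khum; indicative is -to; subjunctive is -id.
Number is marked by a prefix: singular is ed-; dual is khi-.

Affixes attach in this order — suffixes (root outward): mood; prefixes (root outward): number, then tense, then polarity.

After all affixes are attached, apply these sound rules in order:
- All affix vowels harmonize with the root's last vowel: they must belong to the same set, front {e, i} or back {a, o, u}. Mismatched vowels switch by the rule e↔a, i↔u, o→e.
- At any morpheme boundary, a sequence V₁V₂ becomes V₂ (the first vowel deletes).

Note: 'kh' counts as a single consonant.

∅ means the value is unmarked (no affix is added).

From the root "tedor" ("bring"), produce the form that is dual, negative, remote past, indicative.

khurkhutedorto

Attach mood indicative -to → tedorto.
Attach number dual khi- → khitedorto.
Attach tense remote past ur- → urkhitedorto.
Attach polarity negative kho- → khourkhitedorto.
Apply vowel harmony: khourkhitedorto → khourkhutedorto.
Apply vowel deletion: khourkhutedorto → khurkhutedorto.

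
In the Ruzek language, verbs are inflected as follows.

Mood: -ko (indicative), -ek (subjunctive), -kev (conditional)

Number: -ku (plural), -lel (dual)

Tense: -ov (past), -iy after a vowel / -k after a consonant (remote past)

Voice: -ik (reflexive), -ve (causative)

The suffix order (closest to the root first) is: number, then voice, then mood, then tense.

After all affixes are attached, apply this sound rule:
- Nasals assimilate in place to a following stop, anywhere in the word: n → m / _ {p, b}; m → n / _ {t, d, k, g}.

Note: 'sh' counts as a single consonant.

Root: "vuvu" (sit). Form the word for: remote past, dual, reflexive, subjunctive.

Attach number dual -lel → vuvulel.
Attach voice reflexive -ik → vuvulelik.
Attach mood subjunctive -ek → vuvulelikek.
Attach tense remote past -k (after consonant 'k') → vuvulelikekk.
Nasal assimilation: no change.

vuvulelikekk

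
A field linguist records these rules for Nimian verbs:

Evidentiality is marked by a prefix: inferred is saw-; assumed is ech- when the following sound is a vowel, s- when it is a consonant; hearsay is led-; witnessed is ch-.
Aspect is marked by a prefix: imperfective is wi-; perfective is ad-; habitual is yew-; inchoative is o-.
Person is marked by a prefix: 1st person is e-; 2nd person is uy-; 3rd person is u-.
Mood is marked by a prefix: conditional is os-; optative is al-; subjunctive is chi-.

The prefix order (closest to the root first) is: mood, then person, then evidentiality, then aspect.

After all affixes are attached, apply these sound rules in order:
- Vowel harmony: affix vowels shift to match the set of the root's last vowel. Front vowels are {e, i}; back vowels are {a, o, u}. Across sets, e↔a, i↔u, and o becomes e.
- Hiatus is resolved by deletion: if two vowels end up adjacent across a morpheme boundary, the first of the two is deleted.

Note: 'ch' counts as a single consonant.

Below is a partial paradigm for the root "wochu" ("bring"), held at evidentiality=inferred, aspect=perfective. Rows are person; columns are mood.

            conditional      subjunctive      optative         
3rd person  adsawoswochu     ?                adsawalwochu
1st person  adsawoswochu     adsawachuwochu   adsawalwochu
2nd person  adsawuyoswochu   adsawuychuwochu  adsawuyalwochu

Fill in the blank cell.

Attach mood subjunctive chi- → chiwochu.
Attach person 3rd person u- → uchiwochu.
Attach evidentiality inferred saw- → sawuchiwochu.
Attach aspect perfective ad- → adsawuchiwochu.
Apply vowel harmony: adsawuchiwochu → adsawuchuwochu.
Vowel deletion: no change.

adsawuchuwochu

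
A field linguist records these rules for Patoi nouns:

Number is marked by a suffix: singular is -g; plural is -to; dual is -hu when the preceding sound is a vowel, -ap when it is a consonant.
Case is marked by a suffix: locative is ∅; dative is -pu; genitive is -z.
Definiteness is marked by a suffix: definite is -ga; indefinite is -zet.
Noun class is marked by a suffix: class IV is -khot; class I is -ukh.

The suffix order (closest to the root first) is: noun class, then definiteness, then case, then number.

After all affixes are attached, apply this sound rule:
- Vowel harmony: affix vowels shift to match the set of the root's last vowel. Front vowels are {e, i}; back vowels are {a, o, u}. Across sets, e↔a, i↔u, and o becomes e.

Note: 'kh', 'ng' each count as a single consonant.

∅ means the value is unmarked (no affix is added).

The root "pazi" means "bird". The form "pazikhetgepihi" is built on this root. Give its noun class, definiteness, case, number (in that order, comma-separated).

class IV, definite, dative, dual

Segment: pazi-khot-ga-pu-hu.
noun class: -khot → class IV.
definiteness: -ga → definite.
case: -pu → dative.
number: -hu/ap → dual.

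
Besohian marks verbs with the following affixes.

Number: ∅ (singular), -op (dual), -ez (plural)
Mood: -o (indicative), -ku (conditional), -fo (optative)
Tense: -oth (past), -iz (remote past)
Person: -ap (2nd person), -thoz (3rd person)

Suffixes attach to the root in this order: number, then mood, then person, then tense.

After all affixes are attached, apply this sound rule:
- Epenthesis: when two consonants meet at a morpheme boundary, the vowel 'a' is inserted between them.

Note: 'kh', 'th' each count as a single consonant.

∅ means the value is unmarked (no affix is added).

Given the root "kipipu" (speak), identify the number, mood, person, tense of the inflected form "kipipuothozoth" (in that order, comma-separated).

Segment: kipipu-o-thoz-oth.
number: ∅ → singular.
mood: -o → indicative.
person: -thoz → 3rd person.
tense: -oth → past.

singular, indicative, 3rd person, past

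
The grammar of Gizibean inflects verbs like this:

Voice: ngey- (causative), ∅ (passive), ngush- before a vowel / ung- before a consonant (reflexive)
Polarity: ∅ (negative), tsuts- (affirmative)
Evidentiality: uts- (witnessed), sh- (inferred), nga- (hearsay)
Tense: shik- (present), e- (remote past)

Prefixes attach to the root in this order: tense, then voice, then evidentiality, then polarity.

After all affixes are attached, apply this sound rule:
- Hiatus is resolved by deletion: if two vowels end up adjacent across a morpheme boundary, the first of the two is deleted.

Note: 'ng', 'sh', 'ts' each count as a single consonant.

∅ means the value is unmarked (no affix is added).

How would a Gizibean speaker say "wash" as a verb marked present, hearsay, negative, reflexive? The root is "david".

ngungshikdavid

Attach tense present shik- → shikdavid.
Attach voice reflexive ung- (before consonant 'sh') → ungshikdavid.
Attach evidentiality hearsay nga- → ngaungshikdavid.
polarity = negative: zero marking, form stays ngaungshikdavid.
Apply vowel deletion: ngaungshikdavid → ngungshikdavid.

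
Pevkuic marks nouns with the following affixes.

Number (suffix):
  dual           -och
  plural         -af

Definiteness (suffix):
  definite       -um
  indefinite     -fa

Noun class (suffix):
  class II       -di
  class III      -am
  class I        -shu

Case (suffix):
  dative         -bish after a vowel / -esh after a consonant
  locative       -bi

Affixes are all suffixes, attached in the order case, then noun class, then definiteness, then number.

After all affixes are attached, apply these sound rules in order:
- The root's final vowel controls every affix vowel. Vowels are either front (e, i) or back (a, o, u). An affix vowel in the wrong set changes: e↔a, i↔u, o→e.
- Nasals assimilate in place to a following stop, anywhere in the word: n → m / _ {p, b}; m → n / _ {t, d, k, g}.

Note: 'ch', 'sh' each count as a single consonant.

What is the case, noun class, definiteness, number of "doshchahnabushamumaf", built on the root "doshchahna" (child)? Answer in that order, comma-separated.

Segment: doshchahna-bish-am-um-af.
case: -bish/esh → dative.
noun class: -am → class III.
definiteness: -um → definite.
number: -af → plural.

dative, class III, definite, plural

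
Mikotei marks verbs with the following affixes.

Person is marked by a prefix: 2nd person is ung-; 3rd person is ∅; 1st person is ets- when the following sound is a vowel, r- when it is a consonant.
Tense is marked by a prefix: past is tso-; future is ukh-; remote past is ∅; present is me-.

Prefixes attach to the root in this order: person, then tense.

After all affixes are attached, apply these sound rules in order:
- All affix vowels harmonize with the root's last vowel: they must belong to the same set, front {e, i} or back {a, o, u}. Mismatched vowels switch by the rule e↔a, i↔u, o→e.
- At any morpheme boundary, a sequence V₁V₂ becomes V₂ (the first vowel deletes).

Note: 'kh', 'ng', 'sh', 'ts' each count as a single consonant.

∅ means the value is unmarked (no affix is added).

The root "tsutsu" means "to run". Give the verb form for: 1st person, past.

tsortsutsu

Attach person 1st person r- (before consonant 'ts') → rtsutsu.
Attach tense past tso- → tsortsutsu.
Vowel harmony: no change.
Vowel deletion: no change.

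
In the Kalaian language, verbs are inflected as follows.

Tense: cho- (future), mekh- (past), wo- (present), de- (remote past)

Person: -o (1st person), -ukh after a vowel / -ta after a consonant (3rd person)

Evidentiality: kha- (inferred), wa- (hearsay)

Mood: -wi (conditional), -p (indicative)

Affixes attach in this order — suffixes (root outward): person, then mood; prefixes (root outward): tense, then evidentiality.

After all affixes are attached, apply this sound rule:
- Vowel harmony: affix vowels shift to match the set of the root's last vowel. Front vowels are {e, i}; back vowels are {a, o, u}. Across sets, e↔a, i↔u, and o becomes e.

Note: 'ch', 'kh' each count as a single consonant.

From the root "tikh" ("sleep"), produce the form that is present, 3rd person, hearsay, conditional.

wewetikhtewi

Attach person 3rd person -ta (after consonant 'kh') → tikhta.
Attach tense present wo- → wotikhta.
Attach mood conditional -wi → wotikhtawi.
Attach evidentiality hearsay wa- → wawotikhtawi.
Apply vowel harmony: wawotikhtawi → wewetikhtewi.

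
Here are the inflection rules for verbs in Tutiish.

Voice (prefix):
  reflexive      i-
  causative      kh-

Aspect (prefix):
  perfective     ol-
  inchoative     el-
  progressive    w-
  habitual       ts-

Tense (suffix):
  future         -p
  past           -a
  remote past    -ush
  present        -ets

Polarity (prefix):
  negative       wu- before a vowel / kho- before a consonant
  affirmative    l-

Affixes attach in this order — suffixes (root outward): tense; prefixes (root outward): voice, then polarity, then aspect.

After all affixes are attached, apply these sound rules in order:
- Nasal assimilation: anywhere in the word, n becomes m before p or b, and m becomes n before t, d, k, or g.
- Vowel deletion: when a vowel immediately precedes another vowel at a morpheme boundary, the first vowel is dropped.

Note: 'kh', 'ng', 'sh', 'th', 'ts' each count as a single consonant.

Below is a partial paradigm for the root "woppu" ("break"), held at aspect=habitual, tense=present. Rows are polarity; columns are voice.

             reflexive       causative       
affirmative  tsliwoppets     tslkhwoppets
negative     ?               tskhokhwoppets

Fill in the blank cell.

tswiwoppets

Attach voice reflexive i- → iwoppu.
Attach polarity negative wu- (before vowel 'i') → wuiwoppu.
Attach aspect habitual ts- → tswuiwoppu.
Attach tense present -ets → tswuiwoppuets.
Nasal assimilation: no change.
Apply vowel deletion: tswuiwoppuets → tswiwoppets.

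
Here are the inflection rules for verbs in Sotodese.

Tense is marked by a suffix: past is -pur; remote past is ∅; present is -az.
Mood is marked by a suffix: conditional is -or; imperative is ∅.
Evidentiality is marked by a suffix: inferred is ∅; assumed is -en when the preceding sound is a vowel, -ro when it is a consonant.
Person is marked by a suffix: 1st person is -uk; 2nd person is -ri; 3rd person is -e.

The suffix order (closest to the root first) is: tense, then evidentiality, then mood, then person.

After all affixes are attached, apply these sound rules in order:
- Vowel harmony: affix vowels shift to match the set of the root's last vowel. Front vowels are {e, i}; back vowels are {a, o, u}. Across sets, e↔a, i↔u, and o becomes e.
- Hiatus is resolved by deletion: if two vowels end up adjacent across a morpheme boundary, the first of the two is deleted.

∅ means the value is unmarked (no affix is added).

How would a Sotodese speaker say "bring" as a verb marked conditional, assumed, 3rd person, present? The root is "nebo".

nebazrora

Attach tense present -az → neboaz.
Attach evidentiality assumed -ro (after consonant 'z') → neboazro.
Attach mood conditional -or → neboazroor.
Attach person 3rd person -e → neboazroore.
Apply vowel harmony: neboazroore → neboazroora.
Apply vowel deletion: neboazroora → nebazrora.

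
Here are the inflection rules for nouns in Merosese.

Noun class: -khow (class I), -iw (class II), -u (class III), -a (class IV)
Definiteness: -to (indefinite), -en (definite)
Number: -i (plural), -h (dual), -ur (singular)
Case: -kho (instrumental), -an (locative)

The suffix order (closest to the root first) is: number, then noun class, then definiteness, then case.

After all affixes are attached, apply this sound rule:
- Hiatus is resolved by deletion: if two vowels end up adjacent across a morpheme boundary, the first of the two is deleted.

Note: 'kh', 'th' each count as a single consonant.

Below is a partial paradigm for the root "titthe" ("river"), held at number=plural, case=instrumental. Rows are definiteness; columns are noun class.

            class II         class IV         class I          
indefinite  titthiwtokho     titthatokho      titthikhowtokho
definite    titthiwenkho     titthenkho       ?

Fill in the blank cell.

titthikhowenkho

Attach number plural -i → titthei.
Attach noun class class I -khow → tittheikhow.
Attach definiteness definite -en → tittheikhowen.
Attach case instrumental -kho → tittheikhowenkho.
Apply vowel deletion: tittheikhowenkho → titthikhowenkho.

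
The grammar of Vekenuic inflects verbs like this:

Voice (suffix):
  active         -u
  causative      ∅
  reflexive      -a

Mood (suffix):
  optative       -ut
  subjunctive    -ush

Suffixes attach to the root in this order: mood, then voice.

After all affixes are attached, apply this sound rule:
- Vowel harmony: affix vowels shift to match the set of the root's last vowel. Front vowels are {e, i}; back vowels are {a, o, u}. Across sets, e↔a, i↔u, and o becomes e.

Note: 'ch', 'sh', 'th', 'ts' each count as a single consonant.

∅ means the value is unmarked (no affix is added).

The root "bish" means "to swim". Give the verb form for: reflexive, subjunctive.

bishishe

Attach mood subjunctive -ush → bishush.
Attach voice reflexive -a → bishusha.
Apply vowel harmony: bishusha → bishishe.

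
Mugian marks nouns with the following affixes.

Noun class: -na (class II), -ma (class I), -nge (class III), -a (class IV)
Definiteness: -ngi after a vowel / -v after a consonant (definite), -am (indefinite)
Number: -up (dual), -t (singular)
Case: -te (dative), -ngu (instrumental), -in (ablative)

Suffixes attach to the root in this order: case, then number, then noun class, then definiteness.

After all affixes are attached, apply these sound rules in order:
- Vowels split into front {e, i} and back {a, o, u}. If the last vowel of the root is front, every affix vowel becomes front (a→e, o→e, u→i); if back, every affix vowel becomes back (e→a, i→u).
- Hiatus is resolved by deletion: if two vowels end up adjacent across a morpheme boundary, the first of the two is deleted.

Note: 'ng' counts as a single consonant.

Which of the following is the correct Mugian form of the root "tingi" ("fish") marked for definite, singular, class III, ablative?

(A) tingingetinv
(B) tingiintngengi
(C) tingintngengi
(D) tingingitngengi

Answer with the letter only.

C

Attach case ablative -in → tingiin.
Attach number singular -t → tingiint.
Attach noun class class III -nge → tingiintnge.
Attach definiteness definite -ngi (after vowel 'e') → tingiintngengi.
Vowel harmony: no change.
Apply vowel deletion: tingiintngengi → tingintngengi.
So the correct form is tingintngengi, option (C).
(D) tingingitngengi is wrong: it uses instrumental instead of ablative for case.
(A) tingingetinv is wrong: it has the affixes in the wrong order.
(B) tingiintngengi is wrong: it fails to apply the sound rule(s).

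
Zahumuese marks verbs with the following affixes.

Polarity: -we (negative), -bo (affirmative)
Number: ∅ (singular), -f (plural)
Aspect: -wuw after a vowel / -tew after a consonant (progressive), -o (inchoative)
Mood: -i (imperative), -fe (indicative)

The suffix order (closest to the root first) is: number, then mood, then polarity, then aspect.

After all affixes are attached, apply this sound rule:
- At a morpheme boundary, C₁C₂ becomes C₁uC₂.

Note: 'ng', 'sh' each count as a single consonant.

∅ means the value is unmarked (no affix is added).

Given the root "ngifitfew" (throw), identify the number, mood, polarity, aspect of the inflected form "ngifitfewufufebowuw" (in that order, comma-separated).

plural, indicative, affirmative, progressive

Segment: ngifitfew-f-fe-bo-wuw.
number: -f → plural.
mood: -fe → indicative.
polarity: -bo → affirmative.
aspect: -wuw/tew → progressive.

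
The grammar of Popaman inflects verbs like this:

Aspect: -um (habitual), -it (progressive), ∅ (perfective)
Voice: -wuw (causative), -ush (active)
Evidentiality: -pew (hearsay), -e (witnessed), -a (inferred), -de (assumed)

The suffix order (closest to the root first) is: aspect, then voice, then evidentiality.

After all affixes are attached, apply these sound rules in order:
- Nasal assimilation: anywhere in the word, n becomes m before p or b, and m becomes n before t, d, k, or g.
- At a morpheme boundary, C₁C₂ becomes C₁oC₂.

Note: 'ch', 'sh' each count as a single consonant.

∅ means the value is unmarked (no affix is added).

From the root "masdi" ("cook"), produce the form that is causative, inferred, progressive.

Attach aspect progressive -it → masdiit.
Attach voice causative -wuw → masdiitwuw.
Attach evidentiality inferred -a → masdiitwuwa.
Nasal assimilation: no change.
Apply epenthesis: masdiitwuwa → masdiitowuwa.

masdiitowuwa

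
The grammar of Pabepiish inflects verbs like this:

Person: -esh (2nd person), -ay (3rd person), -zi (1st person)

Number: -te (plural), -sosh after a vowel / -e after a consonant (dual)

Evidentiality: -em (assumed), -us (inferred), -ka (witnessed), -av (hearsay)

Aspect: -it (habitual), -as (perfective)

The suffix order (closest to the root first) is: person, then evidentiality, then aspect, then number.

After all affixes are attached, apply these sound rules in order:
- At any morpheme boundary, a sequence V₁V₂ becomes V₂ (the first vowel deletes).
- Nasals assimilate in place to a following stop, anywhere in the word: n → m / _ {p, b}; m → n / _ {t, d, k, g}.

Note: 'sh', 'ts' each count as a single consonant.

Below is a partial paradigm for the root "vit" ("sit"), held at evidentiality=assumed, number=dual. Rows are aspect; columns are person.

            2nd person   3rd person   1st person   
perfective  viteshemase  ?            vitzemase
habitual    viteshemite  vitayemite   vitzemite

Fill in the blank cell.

Attach person 3rd person -ay → vitay.
Attach evidentiality assumed -em → vitayem.
Attach aspect perfective -as → vitayemas.
Attach number dual -e (after consonant 's') → vitayemase.
Vowel deletion: no change.
Nasal assimilation: no change.

vitayemase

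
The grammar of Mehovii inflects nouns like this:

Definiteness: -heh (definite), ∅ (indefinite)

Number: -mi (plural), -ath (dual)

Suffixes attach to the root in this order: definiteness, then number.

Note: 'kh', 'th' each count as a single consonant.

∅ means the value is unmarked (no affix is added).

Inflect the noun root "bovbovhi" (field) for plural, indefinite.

bovbovhimi

definiteness = indefinite: zero marking, form stays bovbovhi.
Attach number plural -mi → bovbovhimi.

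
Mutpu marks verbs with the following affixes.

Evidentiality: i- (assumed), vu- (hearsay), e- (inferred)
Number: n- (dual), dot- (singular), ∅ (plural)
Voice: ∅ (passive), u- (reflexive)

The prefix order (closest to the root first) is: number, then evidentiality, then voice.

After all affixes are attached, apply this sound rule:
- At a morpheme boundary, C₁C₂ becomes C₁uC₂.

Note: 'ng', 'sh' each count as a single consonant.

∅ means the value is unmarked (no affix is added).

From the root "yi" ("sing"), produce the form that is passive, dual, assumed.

Attach number dual n- → nyi.
Attach evidentiality assumed i- → inyi.
voice = passive: zero marking, form stays inyi.
Apply epenthesis: inyi → inuyi.

inuyi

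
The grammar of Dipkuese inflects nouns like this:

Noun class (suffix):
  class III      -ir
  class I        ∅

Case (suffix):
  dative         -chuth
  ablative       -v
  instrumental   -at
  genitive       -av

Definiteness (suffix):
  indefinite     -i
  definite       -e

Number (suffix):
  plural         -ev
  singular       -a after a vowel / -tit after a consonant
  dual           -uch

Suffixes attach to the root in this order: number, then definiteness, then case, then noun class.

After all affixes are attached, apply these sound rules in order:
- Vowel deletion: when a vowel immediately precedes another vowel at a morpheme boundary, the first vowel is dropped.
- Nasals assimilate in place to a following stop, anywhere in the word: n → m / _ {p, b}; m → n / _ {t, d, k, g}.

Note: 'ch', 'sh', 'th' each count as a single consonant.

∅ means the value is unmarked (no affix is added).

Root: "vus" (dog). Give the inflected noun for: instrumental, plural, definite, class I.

Attach number plural -ev → vusev.
Attach definiteness definite -e → vuseve.
Attach case instrumental -at → vuseveat.
noun class = class I: zero marking, form stays vuseveat.
Apply vowel deletion: vuseveat → vusevat.
Nasal assimilation: no change.

vusevat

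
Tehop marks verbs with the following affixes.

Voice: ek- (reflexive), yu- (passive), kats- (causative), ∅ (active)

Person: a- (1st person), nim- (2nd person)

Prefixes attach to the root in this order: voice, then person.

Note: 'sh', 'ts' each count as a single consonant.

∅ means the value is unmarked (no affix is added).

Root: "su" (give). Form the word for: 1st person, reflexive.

aeksu

Attach voice reflexive ek- → eksu.
Attach person 1st person a- → aeksu.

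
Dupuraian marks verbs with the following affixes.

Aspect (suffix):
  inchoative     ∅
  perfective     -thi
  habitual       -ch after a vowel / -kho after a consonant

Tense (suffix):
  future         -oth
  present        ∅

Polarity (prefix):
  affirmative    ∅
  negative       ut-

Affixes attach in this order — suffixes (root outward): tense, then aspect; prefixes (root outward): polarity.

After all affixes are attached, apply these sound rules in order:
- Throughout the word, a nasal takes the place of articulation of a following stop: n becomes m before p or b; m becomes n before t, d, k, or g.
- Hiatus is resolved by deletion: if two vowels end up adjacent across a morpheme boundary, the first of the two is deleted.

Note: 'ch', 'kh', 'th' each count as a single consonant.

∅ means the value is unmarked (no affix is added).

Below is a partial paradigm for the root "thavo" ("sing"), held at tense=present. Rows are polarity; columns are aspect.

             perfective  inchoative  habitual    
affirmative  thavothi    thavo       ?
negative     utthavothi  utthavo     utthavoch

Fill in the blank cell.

polarity = affirmative: zero marking, form stays thavo.
tense = present: zero marking, form stays thavo.
Attach aspect habitual -ch (after vowel 'o') → thavoch.
Nasal assimilation: no change.
Vowel deletion: no change.

thavoch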